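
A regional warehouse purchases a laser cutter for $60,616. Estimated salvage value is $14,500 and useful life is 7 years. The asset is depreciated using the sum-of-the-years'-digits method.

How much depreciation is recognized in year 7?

Depreciable base = $60,616 − $14,500 = $46,116.
Sum of the years' digits = 7+6+5+4+3+2+1 = 28.
Year 1: $46,116 × 7/28 = $11,529. Book value $49,087.
Year 2: $46,116 × 6/28 = $9,882. Book value $39,205.
Year 3: $46,116 × 5/28 = $8,235. Book value $30,970.
Year 4: $46,116 × 4/28 = $6,588. Book value $24,382.
Year 5: $46,116 × 3/28 = $4,941. Book value $19,441.
Year 6: $46,116 × 2/28 = $3,294. Book value $16,147.
Year 7: $46,116 × 1/28 = $1,647. Book value $14,500.

$1,647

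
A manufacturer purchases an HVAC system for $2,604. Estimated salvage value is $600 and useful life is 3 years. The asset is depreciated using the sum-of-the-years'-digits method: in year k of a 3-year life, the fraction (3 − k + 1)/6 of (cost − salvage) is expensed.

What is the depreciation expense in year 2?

Depreciable base = $2,604 − $600 = $2,004.
Sum of the years' digits = 3+2+1 = 6.
Year 1: $2,004 × 3/6 = $1,002. Book value $1,602.
Year 2: $2,004 × 2/6 = $668. Book value $934.

$668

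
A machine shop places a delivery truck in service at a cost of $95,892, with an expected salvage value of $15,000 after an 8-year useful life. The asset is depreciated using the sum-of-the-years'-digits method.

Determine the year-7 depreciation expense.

Depreciable base = $95,892 − $15,000 = $80,892.
Sum of the years' digits = 8+7+6+5+4+3+2+1 = 36.
Year 1: $80,892 × 8/36 = $17,976. Book value $77,916.
Year 2: $80,892 × 7/36 = $15,729. Book value $62,187.
Year 3: $80,892 × 6/36 = $13,482. Book value $48,705.
Year 4: $80,892 × 5/36 = $11,235. Book value $37,470.
Year 5: $80,892 × 4/36 = $8,988. Book value $28,482.
Year 6: $80,892 × 3/36 = $6,741. Book value $21,741.
Year 7: $80,892 × 2/36 = $4,494. Book value $17,247.

$4,494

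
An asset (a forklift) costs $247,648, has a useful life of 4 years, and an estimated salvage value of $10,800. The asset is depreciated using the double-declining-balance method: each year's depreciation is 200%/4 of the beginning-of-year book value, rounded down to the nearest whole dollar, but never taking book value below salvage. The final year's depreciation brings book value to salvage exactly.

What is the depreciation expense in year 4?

Depreciable base = $247,648 − $10,800 = $236,848.
Year 1: ⌊$247,648 × 200%/4⌋ = $123,824. Book value $123,824.
Year 2: ⌊$123,824 × 200%/4⌋ = $61,912. Book value $61,912.
Year 3: ⌊$61,912 × 200%/4⌋ = $30,956. Book value $30,956.
Year 4 (final): $30,956 − $10,800 = $20,156. Book value $10,800.

$20,156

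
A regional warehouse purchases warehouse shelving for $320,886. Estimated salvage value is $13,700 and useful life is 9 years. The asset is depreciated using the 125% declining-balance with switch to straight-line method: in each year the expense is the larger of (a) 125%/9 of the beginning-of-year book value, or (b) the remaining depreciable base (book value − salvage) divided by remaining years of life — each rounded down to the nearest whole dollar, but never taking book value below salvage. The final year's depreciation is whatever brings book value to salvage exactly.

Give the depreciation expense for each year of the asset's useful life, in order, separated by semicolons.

Depreciable base = $320,886 − $13,700 = $307,186.
Year 1: DB = ⌊$320,886 × 125%/9⌋ = $44,567; SL = ⌊$307,186/9⌋ = $34,131 → take DB $44,567. Book value $276,319.
Year 2: DB = ⌊$276,319 × 125%/9⌋ = $38,377; SL = ⌊$262,619/8⌋ = $32,827 → take DB $38,377. Book value $237,942.
Year 3: DB = ⌊$237,942 × 125%/9⌋ = $33,047; SL = ⌊$224,242/7⌋ = $32,034 → take DB $33,047. Book value $204,895.
Year 4: DB = ⌊$204,895 × 125%/9⌋ = $28,457; SL = ⌊$191,195/6⌋ = $31,865 → take SL $31,865. Book value $173,030.
Year 5: DB = ⌊$173,030 × 125%/9⌋ = $24,031; SL = ⌊$159,330/5⌋ = $31,866 → take SL $31,866. Book value $141,164.
Year 6: DB = ⌊$141,164 × 125%/9⌋ = $19,606; SL = ⌊$127,464/4⌋ = $31,866 → take SL $31,866. Book value $109,298.
Year 7: DB = ⌊$109,298 × 125%/9⌋ = $15,180; SL = ⌊$95,598/3⌋ = $31,866 → take SL $31,866. Book value $77,432.
Year 8: DB = ⌊$77,432 × 125%/9⌋ = $10,754; SL = ⌊$63,732/2⌋ = $31,866 → take SL $31,866. Book value $45,566.
Year 9 (final): $45,566 − $13,700 = $31,866. Book value $13,700.

$44,567; $38,377; $33,047; $31,865; $31,866; $31,866; $31,866; $31,866; $31,866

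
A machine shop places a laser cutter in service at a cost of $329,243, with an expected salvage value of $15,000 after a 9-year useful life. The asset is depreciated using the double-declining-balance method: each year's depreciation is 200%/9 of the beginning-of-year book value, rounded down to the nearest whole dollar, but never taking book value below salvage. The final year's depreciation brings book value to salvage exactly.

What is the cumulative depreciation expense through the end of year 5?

$235,530

Depreciable base = $329,243 − $15,000 = $314,243.
Year 1: ⌊$329,243 × 200%/9⌋ = $73,165. Book value $256,078.
Year 2: ⌊$256,078 × 200%/9⌋ = $56,906. Book value $199,172.
Year 3: ⌊$199,172 × 200%/9⌋ = $44,260. Book value $154,912.
Year 4: ⌊$154,912 × 200%/9⌋ = $34,424. Book value $120,488.
Year 5: ⌊$120,488 × 200%/9⌋ = $26,775. Book value $93,713.
Accumulated through year 5 = $329,243 − $93,713 = $235,530.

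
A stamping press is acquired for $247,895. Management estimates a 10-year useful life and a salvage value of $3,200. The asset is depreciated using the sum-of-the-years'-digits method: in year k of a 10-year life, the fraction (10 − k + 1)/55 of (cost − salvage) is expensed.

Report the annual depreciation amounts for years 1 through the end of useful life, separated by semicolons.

Depreciable base = $247,895 − $3,200 = $244,695.
Sum of the years' digits = 10+9+8+7+6+5+4+3+2+1 = 55.
Year 1: $244,695 × 10/55 = $44,490. Book value $203,405.
Year 2: $244,695 × 9/55 = $40,041. Book value $163,364.
Year 3: $244,695 × 8/55 = $35,592. Book value $127,772.
Year 4: $244,695 × 7/55 = $31,143. Book value $96,629.
Year 5: $244,695 × 6/55 = $26,694. Book value $69,935.
Year 6: $244,695 × 5/55 = $22,245. Book value $47,690.
Year 7: $244,695 × 4/55 = $17,796. Book value $29,894.
Year 8: $244,695 × 3/55 = $13,347. Book value $16,547.
Year 9: $244,695 × 2/55 = $8,898. Book value $7,649.
Year 10: $244,695 × 1/55 = $4,449. Book value $3,200.

$44,490; $40,041; $35,592; $31,143; $26,694; $22,245; $17,796; $13,347; $8,898; $4,449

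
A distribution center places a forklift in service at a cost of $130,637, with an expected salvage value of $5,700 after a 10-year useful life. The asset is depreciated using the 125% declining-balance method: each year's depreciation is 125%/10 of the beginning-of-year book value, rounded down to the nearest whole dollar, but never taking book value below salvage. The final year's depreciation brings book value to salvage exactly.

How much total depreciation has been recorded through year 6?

Depreciable base = $130,637 − $5,700 = $124,937.
Year 1: ⌊$130,637 × 125%/10⌋ = $16,329. Book value $114,308.
Year 2: ⌊$114,308 × 125%/10⌋ = $14,288. Book value $100,020.
Year 3: ⌊$100,020 × 125%/10⌋ = $12,502. Book value $87,518.
Year 4: ⌊$87,518 × 125%/10⌋ = $10,939. Book value $76,579.
Year 5: ⌊$76,579 × 125%/10⌋ = $9,572. Book value $67,007.
Year 6: ⌊$67,007 × 125%/10⌋ = $8,375. Book value $58,632.
Accumulated through year 6 = $130,637 − $58,632 = $72,005.

$72,005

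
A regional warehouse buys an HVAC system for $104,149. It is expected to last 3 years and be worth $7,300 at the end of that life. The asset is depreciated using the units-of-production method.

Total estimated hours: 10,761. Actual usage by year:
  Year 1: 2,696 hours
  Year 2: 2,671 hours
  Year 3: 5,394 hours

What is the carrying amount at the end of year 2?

Depreciable base = $104,149 − $7,300 = $96,849.
Rate = $96,849 / 10,761 hours = $9 per hour.
Year 1: 2,696 × $9 = $24,264. Book value $79,885.
Year 2: 2,671 × $9 = $24,039. Book value $55,846.

$55,846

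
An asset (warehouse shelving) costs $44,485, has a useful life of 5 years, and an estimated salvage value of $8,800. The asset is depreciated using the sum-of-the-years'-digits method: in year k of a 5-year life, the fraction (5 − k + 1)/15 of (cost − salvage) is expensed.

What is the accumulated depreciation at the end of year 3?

Depreciable base = $44,485 − $8,800 = $35,685.
Sum of the years' digits = 5+4+3+2+1 = 15.
Year 1: $35,685 × 5/15 = $11,895. Book value $32,590.
Year 2: $35,685 × 4/15 = $9,516. Book value $23,074.
Year 3: $35,685 × 3/15 = $7,137. Book value $15,937.
Accumulated through year 3 = $44,485 − $15,937 = $28,548.

$28,548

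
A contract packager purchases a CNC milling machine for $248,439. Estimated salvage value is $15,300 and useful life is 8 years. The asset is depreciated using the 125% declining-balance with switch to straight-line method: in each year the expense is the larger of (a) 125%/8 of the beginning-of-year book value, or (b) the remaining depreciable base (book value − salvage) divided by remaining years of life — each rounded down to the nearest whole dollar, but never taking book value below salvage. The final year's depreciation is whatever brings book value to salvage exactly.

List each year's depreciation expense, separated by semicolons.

Depreciable base = $248,439 − $15,300 = $233,139.
Year 1: DB = ⌊$248,439 × 125%/8⌋ = $38,818; SL = ⌊$233,139/8⌋ = $29,142 → take DB $38,818. Book value $209,621.
Year 2: DB = ⌊$209,621 × 125%/8⌋ = $32,753; SL = ⌊$194,321/7⌋ = $27,760 → take DB $32,753. Book value $176,868.
Year 3: DB = ⌊$176,868 × 125%/8⌋ = $27,635; SL = ⌊$161,568/6⌋ = $26,928 → take DB $27,635. Book value $149,233.
Year 4: DB = ⌊$149,233 × 125%/8⌋ = $23,317; SL = ⌊$133,933/5⌋ = $26,786 → take SL $26,786. Book value $122,447.
Year 5: DB = ⌊$122,447 × 125%/8⌋ = $19,132; SL = ⌊$107,147/4⌋ = $26,786 → take SL $26,786. Book value $95,661.
Year 6: DB = ⌊$95,661 × 125%/8⌋ = $14,947; SL = ⌊$80,361/3⌋ = $26,787 → take SL $26,787. Book value $68,874.
Year 7: DB = ⌊$68,874 × 125%/8⌋ = $10,761; SL = ⌊$53,574/2⌋ = $26,787 → take SL $26,787. Book value $42,087.
Year 8 (final): $42,087 − $15,300 = $26,787. Book value $15,300.

$38,818; $32,753; $27,635; $26,786; $26,786; $26,787; $26,787; $26,787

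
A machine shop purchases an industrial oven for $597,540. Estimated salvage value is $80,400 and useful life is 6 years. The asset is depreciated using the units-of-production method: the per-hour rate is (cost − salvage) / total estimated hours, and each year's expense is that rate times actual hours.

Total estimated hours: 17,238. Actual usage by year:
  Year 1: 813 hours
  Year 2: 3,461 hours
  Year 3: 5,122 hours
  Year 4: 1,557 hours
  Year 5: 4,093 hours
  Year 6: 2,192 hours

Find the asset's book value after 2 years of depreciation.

Depreciable base = $597,540 − $80,400 = $517,140.
Rate = $517,140 / 17,238 hours = $30 per hour.
Year 1: 813 × $30 = $24,390. Book value $573,150.
Year 2: 3,461 × $30 = $103,830. Book value $469,320.

$469,320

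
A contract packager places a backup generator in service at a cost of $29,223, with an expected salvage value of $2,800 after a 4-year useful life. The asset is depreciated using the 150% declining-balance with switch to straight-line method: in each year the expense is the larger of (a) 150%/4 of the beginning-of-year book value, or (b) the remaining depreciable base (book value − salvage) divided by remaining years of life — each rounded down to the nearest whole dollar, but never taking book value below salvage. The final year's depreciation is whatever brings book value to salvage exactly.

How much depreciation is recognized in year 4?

$4,308

Depreciable base = $29,223 − $2,800 = $26,423.
Year 1: DB = ⌊$29,223 × 150%/4⌋ = $10,958; SL = ⌊$26,423/4⌋ = $6,605 → take DB $10,958. Book value $18,265.
Year 2: DB = ⌊$18,265 × 150%/4⌋ = $6,849; SL = ⌊$15,465/3⌋ = $5,155 → take DB $6,849. Book value $11,416.
Year 3: DB = ⌊$11,416 × 150%/4⌋ = $4,281; SL = ⌊$8,616/2⌋ = $4,308 → take SL $4,308. Book value $7,108.
Year 4 (final): $7,108 − $2,800 = $4,308. Book value $2,800.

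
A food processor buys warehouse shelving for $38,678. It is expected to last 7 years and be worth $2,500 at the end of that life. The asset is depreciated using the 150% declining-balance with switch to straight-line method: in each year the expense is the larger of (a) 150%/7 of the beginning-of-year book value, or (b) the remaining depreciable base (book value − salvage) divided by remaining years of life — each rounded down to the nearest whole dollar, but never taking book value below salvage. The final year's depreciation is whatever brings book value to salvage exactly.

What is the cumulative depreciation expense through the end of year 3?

$19,916

Depreciable base = $38,678 − $2,500 = $36,178.
Year 1: DB = ⌊$38,678 × 150%/7⌋ = $8,288; SL = ⌊$36,178/7⌋ = $5,168 → take DB $8,288. Book value $30,390.
Year 2: DB = ⌊$30,390 × 150%/7⌋ = $6,512; SL = ⌊$27,890/6⌋ = $4,648 → take DB $6,512. Book value $23,878.
Year 3: DB = ⌊$23,878 × 150%/7⌋ = $5,116; SL = ⌊$21,378/5⌋ = $4,275 → take DB $5,116. Book value $18,762.
Accumulated through year 3 = $38,678 − $18,762 = $19,916.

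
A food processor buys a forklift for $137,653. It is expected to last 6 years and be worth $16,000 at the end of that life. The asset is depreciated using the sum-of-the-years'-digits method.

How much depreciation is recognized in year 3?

Depreciable base = $137,653 − $16,000 = $121,653.
Sum of the years' digits = 6+5+4+3+2+1 = 21.
Year 1: $121,653 × 6/21 = $34,758. Book value $102,895.
Year 2: $121,653 × 5/21 = $28,965. Book value $73,930.
Year 3: $121,653 × 4/21 = $23,172. Book value $50,758.

$23,172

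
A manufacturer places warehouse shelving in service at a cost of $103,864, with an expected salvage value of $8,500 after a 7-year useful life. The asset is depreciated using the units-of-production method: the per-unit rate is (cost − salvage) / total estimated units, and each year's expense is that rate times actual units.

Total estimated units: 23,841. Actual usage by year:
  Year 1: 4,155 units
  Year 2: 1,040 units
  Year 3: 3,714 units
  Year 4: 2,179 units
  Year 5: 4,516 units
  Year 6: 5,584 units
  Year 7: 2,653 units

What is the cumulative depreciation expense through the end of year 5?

$62,416

Depreciable base = $103,864 − $8,500 = $95,364.
Rate = $95,364 / 23,841 units = $4 per unit.
Year 1: 4,155 × $4 = $16,620. Book value $87,244.
Year 2: 1,040 × $4 = $4,160. Book value $83,084.
Year 3: 3,714 × $4 = $14,856. Book value $68,228.
Year 4: 2,179 × $4 = $8,716. Book value $59,512.
Year 5: 4,516 × $4 = $18,064. Book value $41,448.
Accumulated through year 5 = $103,864 − $41,448 = $62,416.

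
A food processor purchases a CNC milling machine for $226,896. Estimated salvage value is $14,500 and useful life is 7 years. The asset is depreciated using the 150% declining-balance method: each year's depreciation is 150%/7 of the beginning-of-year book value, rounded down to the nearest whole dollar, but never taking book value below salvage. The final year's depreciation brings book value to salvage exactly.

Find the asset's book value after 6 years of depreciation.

Depreciable base = $226,896 − $14,500 = $212,396.
Year 1: ⌊$226,896 × 150%/7⌋ = $48,620. Book value $178,276.
Year 2: ⌊$178,276 × 150%/7⌋ = $38,202. Book value $140,074.
Year 3: ⌊$140,074 × 150%/7⌋ = $30,015. Book value $110,059.
Year 4: ⌊$110,059 × 150%/7⌋ = $23,584. Book value $86,475.
Year 5: ⌊$86,475 × 150%/7⌋ = $18,530. Book value $67,945.
Year 6: ⌊$67,945 × 150%/7⌋ = $14,559. Book value $53,386.

$53,386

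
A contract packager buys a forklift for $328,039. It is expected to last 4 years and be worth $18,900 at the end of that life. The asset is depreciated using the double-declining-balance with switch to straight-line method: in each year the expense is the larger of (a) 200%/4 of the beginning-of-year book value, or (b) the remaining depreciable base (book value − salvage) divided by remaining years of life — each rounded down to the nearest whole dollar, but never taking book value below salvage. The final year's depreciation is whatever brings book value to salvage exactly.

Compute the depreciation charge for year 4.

Depreciable base = $328,039 − $18,900 = $309,139.
Year 1: DB = ⌊$328,039 × 200%/4⌋ = $164,019; SL = ⌊$309,139/4⌋ = $77,284 → take DB $164,019. Book value $164,020.
Year 2: DB = ⌊$164,020 × 200%/4⌋ = $82,010; SL = ⌊$145,120/3⌋ = $48,373 → take DB $82,010. Book value $82,010.
Year 3: DB = ⌊$82,010 × 200%/4⌋ = $41,005; SL = ⌊$63,110/2⌋ = $31,555 → take DB $41,005. Book value $41,005.
Year 4 (final): $41,005 − $18,900 = $22,105. Book value $18,900.

$22,105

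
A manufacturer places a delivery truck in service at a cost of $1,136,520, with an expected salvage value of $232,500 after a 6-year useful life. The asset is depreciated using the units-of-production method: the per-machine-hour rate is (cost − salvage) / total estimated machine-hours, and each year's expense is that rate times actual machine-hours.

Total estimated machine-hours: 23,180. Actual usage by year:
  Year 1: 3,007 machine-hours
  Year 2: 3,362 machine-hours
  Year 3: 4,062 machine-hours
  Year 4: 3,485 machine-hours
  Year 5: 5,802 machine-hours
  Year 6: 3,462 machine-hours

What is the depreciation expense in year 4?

Depreciable base = $1,136,520 − $232,500 = $904,020.
Rate = $904,020 / 23,180 machine-hours = $39 per machine-hour.
Year 1: 3,007 × $39 = $117,273. Book value $1,019,247.
Year 2: 3,362 × $39 = $131,118. Book value $888,129.
Year 3: 4,062 × $39 = $158,418. Book value $729,711.
Year 4: 3,485 × $39 = $135,915. Book value $593,796.

$135,915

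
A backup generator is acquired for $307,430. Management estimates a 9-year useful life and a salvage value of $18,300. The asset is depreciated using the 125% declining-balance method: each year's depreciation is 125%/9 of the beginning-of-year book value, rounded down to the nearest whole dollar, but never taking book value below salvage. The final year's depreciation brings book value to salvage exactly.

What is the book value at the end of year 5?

Depreciable base = $307,430 − $18,300 = $289,130.
Year 1: ⌊$307,430 × 125%/9⌋ = $42,698. Book value $264,732.
Year 2: ⌊$264,732 × 125%/9⌋ = $36,768. Book value $227,964.
Year 3: ⌊$227,964 × 125%/9⌋ = $31,661. Book value $196,303.
Year 4: ⌊$196,303 × 125%/9⌋ = $27,264. Book value $169,039.
Year 5: ⌊$169,039 × 125%/9⌋ = $23,477. Book value $145,562.

$145,562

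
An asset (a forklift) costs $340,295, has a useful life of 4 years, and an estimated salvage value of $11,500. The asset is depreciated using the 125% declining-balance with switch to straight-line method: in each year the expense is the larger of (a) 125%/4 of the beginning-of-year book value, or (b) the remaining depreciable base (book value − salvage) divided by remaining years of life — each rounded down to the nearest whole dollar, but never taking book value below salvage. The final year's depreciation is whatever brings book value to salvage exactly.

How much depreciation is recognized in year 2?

Depreciable base = $340,295 − $11,500 = $328,795.
Year 1: DB = ⌊$340,295 × 125%/4⌋ = $106,342; SL = ⌊$328,795/4⌋ = $82,198 → take DB $106,342. Book value $233,953.
Year 2: DB = ⌊$233,953 × 125%/4⌋ = $73,110; SL = ⌊$222,453/3⌋ = $74,151 → take SL $74,151. Book value $159,802.

$74,151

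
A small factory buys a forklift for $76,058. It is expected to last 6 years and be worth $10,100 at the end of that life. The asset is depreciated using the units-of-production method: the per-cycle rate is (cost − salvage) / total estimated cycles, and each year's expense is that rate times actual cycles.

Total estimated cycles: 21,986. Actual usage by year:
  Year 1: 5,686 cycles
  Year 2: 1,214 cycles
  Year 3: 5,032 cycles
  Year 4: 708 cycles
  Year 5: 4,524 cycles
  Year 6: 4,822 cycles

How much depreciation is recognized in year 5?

$13,572

Depreciable base = $76,058 − $10,100 = $65,958.
Rate = $65,958 / 21,986 cycles = $3 per cycle.
Year 1: 5,686 × $3 = $17,058. Book value $59,000.
Year 2: 1,214 × $3 = $3,642. Book value $55,358.
Year 3: 5,032 × $3 = $15,096. Book value $40,262.
Year 4: 708 × $3 = $2,124. Book value $38,138.
Year 5: 4,524 × $3 = $13,572. Book value $24,566.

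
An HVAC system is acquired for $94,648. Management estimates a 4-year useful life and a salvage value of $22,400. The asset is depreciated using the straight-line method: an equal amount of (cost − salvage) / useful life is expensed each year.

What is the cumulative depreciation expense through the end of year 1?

Depreciable base = $94,648 − $22,400 = $72,248.
Annual expense = $72,248 / 4 = $18,062.
End of year 1: book value $76,586.
Accumulated through year 1 = $94,648 − $76,586 = $18,062.

$18,062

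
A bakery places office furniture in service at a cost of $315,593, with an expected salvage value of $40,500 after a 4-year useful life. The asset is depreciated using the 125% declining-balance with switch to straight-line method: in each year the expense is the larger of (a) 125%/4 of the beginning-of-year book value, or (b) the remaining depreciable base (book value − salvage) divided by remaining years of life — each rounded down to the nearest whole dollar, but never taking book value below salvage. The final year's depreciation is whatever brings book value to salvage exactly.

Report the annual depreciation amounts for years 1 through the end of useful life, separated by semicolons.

Depreciable base = $315,593 − $40,500 = $275,093.
Year 1: DB = ⌊$315,593 × 125%/4⌋ = $98,622; SL = ⌊$275,093/4⌋ = $68,773 → take DB $98,622. Book value $216,971.
Year 2: DB = ⌊$216,971 × 125%/4⌋ = $67,803; SL = ⌊$176,471/3⌋ = $58,823 → take DB $67,803. Book value $149,168.
Year 3: DB = ⌊$149,168 × 125%/4⌋ = $46,615; SL = ⌊$108,668/2⌋ = $54,334 → take SL $54,334. Book value $94,834.
Year 4 (final): $94,834 − $40,500 = $54,334. Book value $40,500.

$98,622; $67,803; $54,334; $54,334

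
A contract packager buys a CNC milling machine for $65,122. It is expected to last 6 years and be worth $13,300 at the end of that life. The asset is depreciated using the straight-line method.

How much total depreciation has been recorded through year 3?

Depreciable base = $65,122 − $13,300 = $51,822.
Annual expense = $51,822 / 6 = $8,637.
End of year 1: book value $56,485.
End of year 2: book value $47,848.
End of year 3: book value $39,211.
Accumulated through year 3 = $65,122 − $39,211 = $25,911.

$25,911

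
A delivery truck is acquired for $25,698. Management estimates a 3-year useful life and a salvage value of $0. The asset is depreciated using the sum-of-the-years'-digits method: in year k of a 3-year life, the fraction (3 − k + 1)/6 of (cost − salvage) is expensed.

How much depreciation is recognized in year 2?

$8,566

Depreciable base = $25,698 − $0 = $25,698.
Sum of the years' digits = 3+2+1 = 6.
Year 1: $25,698 × 3/6 = $12,849. Book value $12,849.
Year 2: $25,698 × 2/6 = $8,566. Book value $4,283.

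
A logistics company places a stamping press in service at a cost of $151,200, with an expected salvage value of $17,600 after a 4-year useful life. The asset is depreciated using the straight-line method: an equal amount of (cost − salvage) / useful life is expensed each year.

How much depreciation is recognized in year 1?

$33,400

Depreciable base = $151,200 − $17,600 = $133,600.
Annual expense = $133,600 / 4 = $33,400.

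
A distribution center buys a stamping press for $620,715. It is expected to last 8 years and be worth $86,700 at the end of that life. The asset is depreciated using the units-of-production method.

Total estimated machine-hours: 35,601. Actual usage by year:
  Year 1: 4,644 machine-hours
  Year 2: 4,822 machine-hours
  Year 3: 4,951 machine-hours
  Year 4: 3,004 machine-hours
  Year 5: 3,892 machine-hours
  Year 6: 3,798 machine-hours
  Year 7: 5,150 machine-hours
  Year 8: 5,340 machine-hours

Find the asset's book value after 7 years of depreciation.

Depreciable base = $620,715 − $86,700 = $534,015.
Rate = $534,015 / 35,601 machine-hours = $15 per machine-hour.
Year 1: 4,644 × $15 = $69,660. Book value $551,055.
Year 2: 4,822 × $15 = $72,330. Book value $478,725.
Year 3: 4,951 × $15 = $74,265. Book value $404,460.
Year 4: 3,004 × $15 = $45,060. Book value $359,400.
Year 5: 3,892 × $15 = $58,380. Book value $301,020.
Year 6: 3,798 × $15 = $56,970. Book value $244,050.
Year 7: 5,150 × $15 = $77,250. Book value $166,800.

$166,800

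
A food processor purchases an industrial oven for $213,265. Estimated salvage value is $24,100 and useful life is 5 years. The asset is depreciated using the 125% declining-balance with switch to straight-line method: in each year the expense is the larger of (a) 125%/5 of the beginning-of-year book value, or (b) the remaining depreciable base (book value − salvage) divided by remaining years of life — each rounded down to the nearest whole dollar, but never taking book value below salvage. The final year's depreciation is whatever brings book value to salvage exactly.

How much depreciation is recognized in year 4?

Depreciable base = $213,265 − $24,100 = $189,165.
Year 1: DB = ⌊$213,265 × 125%/5⌋ = $53,316; SL = ⌊$189,165/5⌋ = $37,833 → take DB $53,316. Book value $159,949.
Year 2: DB = ⌊$159,949 × 125%/5⌋ = $39,987; SL = ⌊$135,849/4⌋ = $33,962 → take DB $39,987. Book value $119,962.
Year 3: DB = ⌊$119,962 × 125%/5⌋ = $29,990; SL = ⌊$95,862/3⌋ = $31,954 → take SL $31,954. Book value $88,008.
Year 4: DB = ⌊$88,008 × 125%/5⌋ = $22,002; SL = ⌊$63,908/2⌋ = $31,954 → take SL $31,954. Book value $56,054.

$31,954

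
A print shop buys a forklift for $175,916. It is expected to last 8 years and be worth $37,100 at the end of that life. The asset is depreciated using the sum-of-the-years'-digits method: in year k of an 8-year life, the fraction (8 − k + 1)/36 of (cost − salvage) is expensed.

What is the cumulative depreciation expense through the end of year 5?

Depreciable base = $175,916 − $37,100 = $138,816.
Sum of the years' digits = 8+7+6+5+4+3+2+1 = 36.
Year 1: $138,816 × 8/36 = $30,848. Book value $145,068.
Year 2: $138,816 × 7/36 = $26,992. Book value $118,076.
Year 3: $138,816 × 6/36 = $23,136. Book value $94,940.
Year 4: $138,816 × 5/36 = $19,280. Book value $75,660.
Year 5: $138,816 × 4/36 = $15,424. Book value $60,236.
Accumulated through year 5 = $175,916 − $60,236 = $115,680.

$115,680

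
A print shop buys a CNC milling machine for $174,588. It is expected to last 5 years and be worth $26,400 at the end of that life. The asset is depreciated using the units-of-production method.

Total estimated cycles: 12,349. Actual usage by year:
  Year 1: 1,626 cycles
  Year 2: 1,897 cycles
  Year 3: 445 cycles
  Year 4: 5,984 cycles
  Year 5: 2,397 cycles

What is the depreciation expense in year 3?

Depreciable base = $174,588 − $26,400 = $148,188.
Rate = $148,188 / 12,349 cycles = $12 per cycle.
Year 1: 1,626 × $12 = $19,512. Book value $155,076.
Year 2: 1,897 × $12 = $22,764. Book value $132,312.
Year 3: 445 × $12 = $5,340. Book value $126,972.

$5,340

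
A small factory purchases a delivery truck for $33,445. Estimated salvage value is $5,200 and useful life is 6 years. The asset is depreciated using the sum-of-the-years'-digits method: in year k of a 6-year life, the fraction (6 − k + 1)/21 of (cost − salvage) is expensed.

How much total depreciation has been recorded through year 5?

Depreciable base = $33,445 − $5,200 = $28,245.
Sum of the years' digits = 6+5+4+3+2+1 = 21.
Year 1: $28,245 × 6/21 = $8,070. Book value $25,375.
Year 2: $28,245 × 5/21 = $6,725. Book value $18,650.
Year 3: $28,245 × 4/21 = $5,380. Book value $13,270.
Year 4: $28,245 × 3/21 = $4,035. Book value $9,235.
Year 5: $28,245 × 2/21 = $2,690. Book value $6,545.
Accumulated through year 5 = $33,445 − $6,545 = $26,900.

$26,900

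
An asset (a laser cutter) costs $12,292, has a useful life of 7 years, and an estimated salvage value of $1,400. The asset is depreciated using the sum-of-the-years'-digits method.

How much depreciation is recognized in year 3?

Depreciable base = $12,292 − $1,400 = $10,892.
Sum of the years' digits = 7+6+5+4+3+2+1 = 28.
Year 1: $10,892 × 7/28 = $2,723. Book value $9,569.
Year 2: $10,892 × 6/28 = $2,334. Book value $7,235.
Year 3: $10,892 × 5/28 = $1,945. Book value $5,290.

$1,945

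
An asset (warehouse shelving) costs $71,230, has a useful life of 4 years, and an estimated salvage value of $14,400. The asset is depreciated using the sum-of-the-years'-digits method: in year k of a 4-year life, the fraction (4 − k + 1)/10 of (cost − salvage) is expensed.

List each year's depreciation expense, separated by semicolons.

$22,732; $17,049; $11,366; $5,683

Depreciable base = $71,230 − $14,400 = $56,830.
Sum of the years' digits = 4+3+2+1 = 10.
Year 1: $56,830 × 4/10 = $22,732. Book value $48,498.
Year 2: $56,830 × 3/10 = $17,049. Book value $31,449.
Year 3: $56,830 × 2/10 = $11,366. Book value $20,083.
Year 4: $56,830 × 1/10 = $5,683. Book value $14,400.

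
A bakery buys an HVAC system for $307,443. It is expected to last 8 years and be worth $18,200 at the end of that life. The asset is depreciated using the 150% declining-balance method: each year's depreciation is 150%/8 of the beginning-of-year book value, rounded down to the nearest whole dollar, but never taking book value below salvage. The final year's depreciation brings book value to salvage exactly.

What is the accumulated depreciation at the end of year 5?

$198,578

Depreciable base = $307,443 − $18,200 = $289,243.
Year 1: ⌊$307,443 × 150%/8⌋ = $57,645. Book value $249,798.
Year 2: ⌊$249,798 × 150%/8⌋ = $46,837. Book value $202,961.
Year 3: ⌊$202,961 × 150%/8⌋ = $38,055. Book value $164,906.
Year 4: ⌊$164,906 × 150%/8⌋ = $30,919. Book value $133,987.
Year 5: ⌊$133,987 × 150%/8⌋ = $25,122. Book value $108,865.
Accumulated through year 5 = $307,443 − $108,865 = $198,578.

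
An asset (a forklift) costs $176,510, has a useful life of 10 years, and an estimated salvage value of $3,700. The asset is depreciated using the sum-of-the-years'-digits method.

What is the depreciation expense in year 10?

$3,142

Depreciable base = $176,510 − $3,700 = $172,810.
Sum of the years' digits = 10+9+8+7+6+5+4+3+2+1 = 55.
Year 1: $172,810 × 10/55 = $31,420. Book value $145,090.
Year 2: $172,810 × 9/55 = $28,278. Book value $116,812.
Year 3: $172,810 × 8/55 = $25,136. Book value $91,676.
Year 4: $172,810 × 7/55 = $21,994. Book value $69,682.
Year 5: $172,810 × 6/55 = $18,852. Book value $50,830.
Year 6: $172,810 × 5/55 = $15,710. Book value $35,120.
Year 7: $172,810 × 4/55 = $12,568. Book value $22,552.
Year 8: $172,810 × 3/55 = $9,426. Book value $13,126.
Year 9: $172,810 × 2/55 = $6,284. Book value $6,842.
Year 10: $172,810 × 1/55 = $3,142. Book value $3,700.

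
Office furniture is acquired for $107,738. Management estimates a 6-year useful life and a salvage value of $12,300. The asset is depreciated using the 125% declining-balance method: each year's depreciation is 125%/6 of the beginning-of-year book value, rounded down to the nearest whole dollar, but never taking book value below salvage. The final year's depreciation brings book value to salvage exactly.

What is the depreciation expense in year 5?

Depreciable base = $107,738 − $12,300 = $95,438.
Year 1: ⌊$107,738 × 125%/6⌋ = $22,445. Book value $85,293.
Year 2: ⌊$85,293 × 125%/6⌋ = $17,769. Book value $67,524.
Year 3: ⌊$67,524 × 125%/6⌋ = $14,067. Book value $53,457.
Year 4: ⌊$53,457 × 125%/6⌋ = $11,136. Book value $42,321.
Year 5: ⌊$42,321 × 125%/6⌋ = $8,816. Book value $33,505.

$8,816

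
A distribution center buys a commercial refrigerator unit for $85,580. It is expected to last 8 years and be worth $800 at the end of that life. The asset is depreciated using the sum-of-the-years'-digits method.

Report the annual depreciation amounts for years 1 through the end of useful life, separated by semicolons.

$18,840; $16,485; $14,130; $11,775; $9,420; $7,065; $4,710; $2,355

Depreciable base = $85,580 − $800 = $84,780.
Sum of the years' digits = 8+7+6+5+4+3+2+1 = 36.
Year 1: $84,780 × 8/36 = $18,840. Book value $66,740.
Year 2: $84,780 × 7/36 = $16,485. Book value $50,255.
Year 3: $84,780 × 6/36 = $14,130. Book value $36,125.
Year 4: $84,780 × 5/36 = $11,775. Book value $24,350.
Year 5: $84,780 × 4/36 = $9,420. Book value $14,930.
Year 6: $84,780 × 3/36 = $7,065. Book value $7,865.
Year 7: $84,780 × 2/36 = $4,710. Book value $3,155.
Year 8: $84,780 × 1/36 = $2,355. Book value $800.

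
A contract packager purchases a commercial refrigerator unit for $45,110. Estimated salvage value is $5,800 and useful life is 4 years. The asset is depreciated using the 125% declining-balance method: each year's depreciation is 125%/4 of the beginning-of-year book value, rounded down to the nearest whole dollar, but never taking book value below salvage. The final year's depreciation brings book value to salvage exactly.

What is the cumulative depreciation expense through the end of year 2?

$23,787

Depreciable base = $45,110 − $5,800 = $39,310.
Year 1: ⌊$45,110 × 125%/4⌋ = $14,096. Book value $31,014.
Year 2: ⌊$31,014 × 125%/4⌋ = $9,691. Book value $21,323.
Accumulated through year 2 = $45,110 − $21,323 = $23,787.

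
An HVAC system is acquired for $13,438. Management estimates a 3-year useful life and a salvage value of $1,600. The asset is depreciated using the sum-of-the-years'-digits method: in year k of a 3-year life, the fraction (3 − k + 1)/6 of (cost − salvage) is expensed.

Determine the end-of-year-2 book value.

Depreciable base = $13,438 − $1,600 = $11,838.
Sum of the years' digits = 3+2+1 = 6.
Year 1: $11,838 × 3/6 = $5,919. Book value $7,519.
Year 2: $11,838 × 2/6 = $3,946. Book value $3,573.

$3,573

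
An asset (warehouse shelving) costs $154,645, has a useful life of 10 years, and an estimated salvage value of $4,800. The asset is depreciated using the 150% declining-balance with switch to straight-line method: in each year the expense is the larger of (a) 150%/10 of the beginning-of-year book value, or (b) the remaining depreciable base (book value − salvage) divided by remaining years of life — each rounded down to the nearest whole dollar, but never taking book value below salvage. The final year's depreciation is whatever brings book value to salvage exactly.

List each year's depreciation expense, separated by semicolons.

$23,196; $19,717; $16,759; $14,245; $12,654; $12,654; $12,655; $12,655; $12,655; $12,655

Depreciable base = $154,645 − $4,800 = $149,845.
Year 1: DB = ⌊$154,645 × 150%/10⌋ = $23,196; SL = ⌊$149,845/10⌋ = $14,984 → take DB $23,196. Book value $131,449.
Year 2: DB = ⌊$131,449 × 150%/10⌋ = $19,717; SL = ⌊$126,649/9⌋ = $14,072 → take DB $19,717. Book value $111,732.
Year 3: DB = ⌊$111,732 × 150%/10⌋ = $16,759; SL = ⌊$106,932/8⌋ = $13,366 → take DB $16,759. Book value $94,973.
Year 4: DB = ⌊$94,973 × 150%/10⌋ = $14,245; SL = ⌊$90,173/7⌋ = $12,881 → take DB $14,245. Book value $80,728.
Year 5: DB = ⌊$80,728 × 150%/10⌋ = $12,109; SL = ⌊$75,928/6⌋ = $12,654 → take SL $12,654. Book value $68,074.
Year 6: DB = ⌊$68,074 × 150%/10⌋ = $10,211; SL = ⌊$63,274/5⌋ = $12,654 → take SL $12,654. Book value $55,420.
Year 7: DB = ⌊$55,420 × 150%/10⌋ = $8,313; SL = ⌊$50,620/4⌋ = $12,655 → take SL $12,655. Book value $42,765.
Year 8: DB = ⌊$42,765 × 150%/10⌋ = $6,414; SL = ⌊$37,965/3⌋ = $12,655 → take SL $12,655. Book value $30,110.
Year 9: DB = ⌊$30,110 × 150%/10⌋ = $4,516; SL = ⌊$25,310/2⌋ = $12,655 → take SL $12,655. Book value $17,455.
Year 10 (final): $17,455 − $4,800 = $12,655. Book value $4,800.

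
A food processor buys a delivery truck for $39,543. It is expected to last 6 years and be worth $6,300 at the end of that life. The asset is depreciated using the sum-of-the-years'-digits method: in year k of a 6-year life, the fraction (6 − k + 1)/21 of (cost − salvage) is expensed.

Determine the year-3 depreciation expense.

Depreciable base = $39,543 − $6,300 = $33,243.
Sum of the years' digits = 6+5+4+3+2+1 = 21.
Year 1: $33,243 × 6/21 = $9,498. Book value $30,045.
Year 2: $33,243 × 5/21 = $7,915. Book value $22,130.
Year 3: $33,243 × 4/21 = $6,332. Book value $15,798.

$6,332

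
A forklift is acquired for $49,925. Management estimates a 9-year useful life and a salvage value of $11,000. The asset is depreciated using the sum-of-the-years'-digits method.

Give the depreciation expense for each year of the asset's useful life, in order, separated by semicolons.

Depreciable base = $49,925 − $11,000 = $38,925.
Sum of the years' digits = 9+8+7+6+5+4+3+2+1 = 45.
Year 1: $38,925 × 9/45 = $7,785. Book value $42,140.
Year 2: $38,925 × 8/45 = $6,920. Book value $35,220.
Year 3: $38,925 × 7/45 = $6,055. Book value $29,165.
Year 4: $38,925 × 6/45 = $5,190. Book value $23,975.
Year 5: $38,925 × 5/45 = $4,325. Book value $19,650.
Year 6: $38,925 × 4/45 = $3,460. Book value $16,190.
Year 7: $38,925 × 3/45 = $2,595. Book value $13,595.
Year 8: $38,925 × 2/45 = $1,730. Book value $11,865.
Year 9: $38,925 × 1/45 = $865. Book value $11,000.

$7,785; $6,920; $6,055; $5,190; $4,325; $3,460; $2,595; $1,730; $865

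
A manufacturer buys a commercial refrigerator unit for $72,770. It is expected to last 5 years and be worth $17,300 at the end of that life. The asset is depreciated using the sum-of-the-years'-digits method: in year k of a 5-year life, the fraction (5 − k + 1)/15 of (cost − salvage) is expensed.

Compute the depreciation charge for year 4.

$7,396

Depreciable base = $72,770 − $17,300 = $55,470.
Sum of the years' digits = 5+4+3+2+1 = 15.
Year 1: $55,470 × 5/15 = $18,490. Book value $54,280.
Year 2: $55,470 × 4/15 = $14,792. Book value $39,488.
Year 3: $55,470 × 3/15 = $11,094. Book value $28,394.
Year 4: $55,470 × 2/15 = $7,396. Book value $20,998.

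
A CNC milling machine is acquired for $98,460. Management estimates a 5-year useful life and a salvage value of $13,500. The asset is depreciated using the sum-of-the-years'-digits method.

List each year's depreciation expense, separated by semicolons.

$28,320; $22,656; $16,992; $11,328; $5,664

Depreciable base = $98,460 − $13,500 = $84,960.
Sum of the years' digits = 5+4+3+2+1 = 15.
Year 1: $84,960 × 5/15 = $28,320. Book value $70,140.
Year 2: $84,960 × 4/15 = $22,656. Book value $47,484.
Year 3: $84,960 × 3/15 = $16,992. Book value $30,492.
Year 4: $84,960 × 2/15 = $11,328. Book value $19,164.
Year 5: $84,960 × 1/15 = $5,664. Book value $13,500.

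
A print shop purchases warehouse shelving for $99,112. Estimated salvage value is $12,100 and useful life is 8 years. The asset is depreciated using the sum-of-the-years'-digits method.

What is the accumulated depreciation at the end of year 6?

Depreciable base = $99,112 − $12,100 = $87,012.
Sum of the years' digits = 8+7+6+5+4+3+2+1 = 36.
Year 1: $87,012 × 8/36 = $19,336. Book value $79,776.
Year 2: $87,012 × 7/36 = $16,919. Book value $62,857.
Year 3: $87,012 × 6/36 = $14,502. Book value $48,355.
Year 4: $87,012 × 5/36 = $12,085. Book value $36,270.
Year 5: $87,012 × 4/36 = $9,668. Book value $26,602.
Year 6: $87,012 × 3/36 = $7,251. Book value $19,351.
Accumulated through year 6 = $99,112 − $19,351 = $79,761.

$79,761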